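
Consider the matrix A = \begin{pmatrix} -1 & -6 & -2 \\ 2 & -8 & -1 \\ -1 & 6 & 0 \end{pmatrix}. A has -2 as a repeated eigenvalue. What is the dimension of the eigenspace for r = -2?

A + 2I = [[1, -6, -2], [2, -6, -1], [-1, 6, 2]].
This matrix has rank 2, so its null space has dimension 3 − 2 = 1.

1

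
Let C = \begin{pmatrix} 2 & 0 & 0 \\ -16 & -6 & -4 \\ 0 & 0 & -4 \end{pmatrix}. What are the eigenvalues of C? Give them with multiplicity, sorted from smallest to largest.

Characteristic polynomial: p(t) = t^3 + 8t^2 + 4t - 48 = (t - 2)(t + 4)(t + 6).
Roots (with multiplicity): -6, -4, 2.

-6, -4, 2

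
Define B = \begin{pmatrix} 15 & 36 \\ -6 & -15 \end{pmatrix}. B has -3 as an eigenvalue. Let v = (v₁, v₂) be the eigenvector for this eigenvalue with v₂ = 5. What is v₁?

-10

B + 3I = [[18, 36], [-6, -12]].
Solving (B + 3I)v = 0 gives the eigenspace spanned by (-10, 5).
With v₂ = 5, v = (-10, 5), so v₁ = -10.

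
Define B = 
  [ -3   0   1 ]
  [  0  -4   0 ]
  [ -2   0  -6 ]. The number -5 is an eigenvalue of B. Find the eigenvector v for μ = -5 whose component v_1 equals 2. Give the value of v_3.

-4

B + 5I = [[2, 0, 1], [0, 1, 0], [-2, 0, -1]].
Solving (B + 5I)v = 0 gives the eigenspace spanned by (2, 0, -4).
With v_1 = 2, v = (2, 0, -4), so v_3 = -4.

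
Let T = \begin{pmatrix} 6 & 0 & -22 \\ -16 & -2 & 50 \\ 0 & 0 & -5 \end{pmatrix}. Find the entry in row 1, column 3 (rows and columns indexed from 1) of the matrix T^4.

Characteristic polynomial: μ^3 + μ^2 - 32μ - 60 = (μ - 6)(μ + 2)(μ + 5), so the eigenvalues are -5, -2, 6.
μ=6: eigenvector (1, -2, 0).
μ=-2: eigenvector (0, 1, 0).
μ=-5: eigenvector (2, -6, 1).
P = [[1, 0, 2], [-2, 1, -6], [0, 0, 1]], D = diag(6, -2, -5), P⁻¹ = [[1, 0, -2], [2, 1, 2], [0, 0, 1]].
T⁴ = P·diag(1296, 16, 625)·P⁻¹ = [[1296, 0, -1342], [-2560, 16, 1466], [0, 0, 625]].
The requested entry is -1342.

-1342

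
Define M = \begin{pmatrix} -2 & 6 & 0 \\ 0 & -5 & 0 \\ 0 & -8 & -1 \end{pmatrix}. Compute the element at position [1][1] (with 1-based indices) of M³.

Characteristic polynomial: r^3 + 8r^2 + 17r + 10 = (r + 1)(r + 2)(r + 5), so the eigenvalues are -5, -2, -1.
r=-2: eigenvector (1, 0, 0).
r=-1: eigenvector (0, 0, 1).
r=-5: eigenvector (-2, 1, 2).
P = [[1, 0, -2], [0, 0, 1], [0, 1, 2]], D = diag(-2, -1, -5), P⁻¹ = [[1, 2, 0], [0, -2, 1], [0, 1, 0]].
M³ = P·diag(-8, -1, -125)·P⁻¹ = [[-8, 234, 0], [0, -125, 0], [0, -248, -1]].
The requested entry is -8.

-8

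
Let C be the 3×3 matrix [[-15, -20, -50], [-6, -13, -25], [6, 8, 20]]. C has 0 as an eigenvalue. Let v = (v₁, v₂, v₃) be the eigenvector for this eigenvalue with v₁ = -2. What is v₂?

C = [[-15, -20, -50], [-6, -13, -25], [6, 8, 20]].
Solving (C)v = 0 gives the eigenspace spanned by (-2, -1, 1).
With v₁ = -2, v = (-2, -1, 1), so v₂ = -1.

-1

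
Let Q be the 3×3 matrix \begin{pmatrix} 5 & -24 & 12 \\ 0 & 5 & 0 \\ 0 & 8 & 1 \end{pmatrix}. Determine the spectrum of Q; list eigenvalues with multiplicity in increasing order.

1, 5, 5

Characteristic polynomial: p(λ) = λ^3 - 11λ^2 + 35λ - 25 = (λ - 5)^2(λ - 1).
Roots (with multiplicity): 1, 5, 5.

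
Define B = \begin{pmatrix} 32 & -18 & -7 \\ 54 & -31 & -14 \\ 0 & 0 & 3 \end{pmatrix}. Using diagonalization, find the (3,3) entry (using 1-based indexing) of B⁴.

81

Characteristic polynomial: t^3 - 4t^2 - 17t + 60 = (t - 5)(t - 3)(t + 4), so the eigenvalues are -4, 3, 5.
t=5: eigenvector (-2, -3, 0).
t=-4: eigenvector (1, 2, 0).
t=3: eigenvector (-1, -2, 1).
P = [[-2, 1, -1], [-3, 2, -2], [0, 0, 1]], D = diag(5, -4, 3), P⁻¹ = [[-2, 1, 0], [-3, 2, 1], [0, 0, 1]].
B⁴ = P·diag(625, 256, 81)·P⁻¹ = [[1732, -738, 175], [2214, -851, 350], [0, 0, 81]].
The requested entry is 81.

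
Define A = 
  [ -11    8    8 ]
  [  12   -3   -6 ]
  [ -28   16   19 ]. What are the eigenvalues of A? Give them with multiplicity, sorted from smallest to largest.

Characteristic polynomial: p(μ) = μ^3 - 5μ^2 - 9μ + 45 = (μ - 5)(μ - 3)(μ + 3).
Roots (with multiplicity): -3, 3, 5.

-3, 3, 5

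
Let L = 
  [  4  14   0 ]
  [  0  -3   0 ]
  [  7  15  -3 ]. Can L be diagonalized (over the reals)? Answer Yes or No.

No

Characteristic polynomial: p(t) = t^3 + 2t^2 - 15t - 36 = (t - 4)(t + 3)^2.
t = -3 has algebraic multiplicity 2; rank(L + 3I) = 2, so geometric multiplicity = 1.
Geometric multiplicity < algebraic multiplicity, so L is not diagonalizable.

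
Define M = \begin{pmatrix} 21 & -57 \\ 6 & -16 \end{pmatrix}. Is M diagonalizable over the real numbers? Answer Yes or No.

Characteristic polynomial: p(r) = r^2 - 5r + 6 = (r - 3)(r - 2).
All 2 eigenvalues are distinct, so M is diagonalizable.

Yes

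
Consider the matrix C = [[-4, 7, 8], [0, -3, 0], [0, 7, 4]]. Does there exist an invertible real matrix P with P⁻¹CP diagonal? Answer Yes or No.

Characteristic polynomial: p(t) = t^3 + 3t^2 - 16t - 48 = (t - 4)(t + 3)(t + 4).
All 3 eigenvalues are distinct, so C is diagonalizable.

Yes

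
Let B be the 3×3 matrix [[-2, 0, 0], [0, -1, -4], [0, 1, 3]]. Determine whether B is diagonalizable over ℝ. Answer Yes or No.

Characteristic polynomial: p(s) = s^3 - 3s + 2 = (s - 1)^2(s + 2).
s = 1 has algebraic multiplicity 2; rank(B − 1I) = 2, so geometric multiplicity = 1.
Geometric multiplicity < algebraic multiplicity, so B is not diagonalizable.

No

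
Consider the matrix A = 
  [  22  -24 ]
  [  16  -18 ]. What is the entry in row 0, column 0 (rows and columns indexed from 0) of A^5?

23392

Characteristic polynomial: s^2 - 4s - 12 = (s - 6)(s + 2), so the eigenvalues are -2, 6.
s=6: eigenvector (3, 2).
s=-2: eigenvector (1, 1).
P = [[3, 1], [2, 1]], D = diag(6, -2), P⁻¹ = [[1, -1], [-2, 3]].
A⁵ = P·diag(7776, -32)·P⁻¹ = [[23392, -23424], [15616, -15648]].
The requested entry is 23392.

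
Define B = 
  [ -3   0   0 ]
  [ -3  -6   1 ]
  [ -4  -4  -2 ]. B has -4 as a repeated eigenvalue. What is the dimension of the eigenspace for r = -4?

1

B + 4I = [[1, 0, 0], [-3, -2, 1], [-4, -4, 2]].
This matrix has rank 2, so its null space has dimension 3 − 2 = 1.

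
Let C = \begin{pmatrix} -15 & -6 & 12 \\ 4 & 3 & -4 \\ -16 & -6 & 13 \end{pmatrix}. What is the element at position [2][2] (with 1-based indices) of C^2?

9

Characteristic polynomial: r^3 - r^2 - 9r + 9 = (r - 3)(r - 1)(r + 3), so the eigenvalues are -3, 1, 3.
r=-3: eigenvector (1, 0, 1).
r=1: eigenvector (0, 2, 1).
r=3: eigenvector (-1, 1, -1).
P = [[1, 0, -1], [0, 2, 1], [1, 1, -1]], D = diag(-3, 1, 3), P⁻¹ = [[3, 1, -2], [-1, 0, 1], [2, 1, -2]].
C² = P·diag(9, 1, 9)·P⁻¹ = [[9, 0, 0], [16, 9, -16], [8, 0, 1]].
The requested entry is 9.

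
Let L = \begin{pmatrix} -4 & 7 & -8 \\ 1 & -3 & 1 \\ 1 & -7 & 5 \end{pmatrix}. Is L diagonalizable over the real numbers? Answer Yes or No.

Characteristic polynomial: p(λ) = λ^3 + 2λ^2 - 15λ - 36 = (λ - 4)(λ + 3)^2.
λ = -3 has algebraic multiplicity 2; rank(L + 3I) = 2, so geometric multiplicity = 1.
Geometric multiplicity < algebraic multiplicity, so L is not diagonalizable.

No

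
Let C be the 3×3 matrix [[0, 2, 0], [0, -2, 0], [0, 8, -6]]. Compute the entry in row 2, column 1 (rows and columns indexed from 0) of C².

-64

Characteristic polynomial: r^3 + 8r^2 + 12r = r(r + 2)(r + 6), so the eigenvalues are -6, -2, 0.
r=0: eigenvector (1, 0, 0).
r=-6: eigenvector (0, 0, 1).
r=-2: eigenvector (-1, 1, 2).
P = [[1, 0, -1], [0, 0, 1], [0, 1, 2]], D = diag(0, -6, -2), P⁻¹ = [[1, 1, 0], [0, -2, 1], [0, 1, 0]].
C² = P·diag(0, 36, 4)·P⁻¹ = [[0, -4, 0], [0, 4, 0], [0, -64, 36]].
The requested entry is -64.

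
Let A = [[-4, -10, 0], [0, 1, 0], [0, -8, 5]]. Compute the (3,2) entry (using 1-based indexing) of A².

Characteristic polynomial: λ^3 - 2λ^2 - 19λ + 20 = (λ - 5)(λ - 1)(λ + 4), so the eigenvalues are -4, 1, 5.
λ=-4: eigenvector (1, 0, 0).
λ=1: eigenvector (-2, 1, 2).
λ=5: eigenvector (0, 0, 1).
P = [[1, -2, 0], [0, 1, 0], [0, 2, 1]], D = diag(-4, 1, 5), P⁻¹ = [[1, 2, 0], [0, 1, 0], [0, -2, 1]].
A² = P·diag(16, 1, 25)·P⁻¹ = [[16, 30, 0], [0, 1, 0], [0, -48, 25]].
The requested entry is -48.

-48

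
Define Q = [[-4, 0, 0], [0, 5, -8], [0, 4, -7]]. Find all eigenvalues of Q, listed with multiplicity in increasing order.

Characteristic polynomial: p(μ) = μ^3 + 6μ^2 + 5μ - 12 = (μ - 1)(μ + 3)(μ + 4).
Roots (with multiplicity): -4, -3, 1.

-4, -3, 1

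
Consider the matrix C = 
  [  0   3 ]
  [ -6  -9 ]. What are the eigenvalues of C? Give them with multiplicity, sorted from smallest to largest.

-6, -3

Characteristic polynomial: p(r) = r^2 + 9r + 18 = (r + 3)(r + 6).
Roots (with multiplicity): -6, -3.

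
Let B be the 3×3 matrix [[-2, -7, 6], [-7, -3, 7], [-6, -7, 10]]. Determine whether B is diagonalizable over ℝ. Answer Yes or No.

Characteristic polynomial: p(μ) = μ^3 - 5μ^2 - 8μ + 48 = (μ - 4)^2(μ + 3).
μ = 4 has algebraic multiplicity 2; rank(B − 4I) = 2, so geometric multiplicity = 1.
Geometric multiplicity < algebraic multiplicity, so B is not diagonalizable.

No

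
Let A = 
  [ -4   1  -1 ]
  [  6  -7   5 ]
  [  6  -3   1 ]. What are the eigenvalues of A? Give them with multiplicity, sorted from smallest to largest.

Characteristic polynomial: p(μ) = μ^3 + 10μ^2 + 32μ + 32 = (μ + 2)(μ + 4)^2.
Roots (with multiplicity): -4, -4, -2.

-4, -4, -2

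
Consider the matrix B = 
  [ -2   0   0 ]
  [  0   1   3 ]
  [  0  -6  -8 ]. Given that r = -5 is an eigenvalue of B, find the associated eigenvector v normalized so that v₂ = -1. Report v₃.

2

B + 5I = [[3, 0, 0], [0, 6, 3], [0, -6, -3]].
Solving (B + 5I)v = 0 gives the eigenspace spanned by (0, -1, 2).
With v₂ = -1, v = (0, -1, 2), so v₃ = 2.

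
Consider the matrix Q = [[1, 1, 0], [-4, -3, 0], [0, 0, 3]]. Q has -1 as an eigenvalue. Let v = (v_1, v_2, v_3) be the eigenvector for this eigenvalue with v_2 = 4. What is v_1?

-2

Q + 1I = [[2, 1, 0], [-4, -2, 0], [0, 0, 4]].
Solving (Q + 1I)v = 0 gives the eigenspace spanned by (-2, 4, 0).
With v_2 = 4, v = (-2, 4, 0), so v_1 = -2.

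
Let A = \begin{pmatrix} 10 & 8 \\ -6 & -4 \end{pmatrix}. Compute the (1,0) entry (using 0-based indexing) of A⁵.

Characteristic polynomial: t^2 - 6t + 8 = (t - 4)(t - 2), so the eigenvalues are 2, 4.
t=2: eigenvector (-1, 1).
t=4: eigenvector (4, -3).
P = [[-1, 4], [1, -3]], D = diag(2, 4), P⁻¹ = [[3, 4], [1, 1]].
A⁵ = P·diag(32, 1024)·P⁻¹ = [[4000, 3968], [-2976, -2944]].
The requested entry is -2976.

-2976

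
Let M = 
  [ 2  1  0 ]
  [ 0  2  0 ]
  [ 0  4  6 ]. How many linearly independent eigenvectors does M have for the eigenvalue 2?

M − 2I = [[0, 1, 0], [0, 0, 0], [0, 4, 4]].
This matrix has rank 2, so its null space has dimension 3 − 2 = 1.

1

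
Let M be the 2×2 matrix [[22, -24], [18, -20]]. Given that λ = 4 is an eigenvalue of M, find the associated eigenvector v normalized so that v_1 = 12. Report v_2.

9

M − 4I = [[18, -24], [18, -24]].
Solving (M − 4I)v = 0 gives the eigenspace spanned by (12, 9).
With v_1 = 12, v = (12, 9), so v_2 = 9.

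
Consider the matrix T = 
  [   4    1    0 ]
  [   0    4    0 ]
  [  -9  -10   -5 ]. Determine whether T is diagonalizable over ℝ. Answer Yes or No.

Characteristic polynomial: p(r) = r^3 - 3r^2 - 24r + 80 = (r - 4)^2(r + 5).
r = 4 has algebraic multiplicity 2; rank(T − 4I) = 2, so geometric multiplicity = 1.
Geometric multiplicity < algebraic multiplicity, so T is not diagonalizable.

No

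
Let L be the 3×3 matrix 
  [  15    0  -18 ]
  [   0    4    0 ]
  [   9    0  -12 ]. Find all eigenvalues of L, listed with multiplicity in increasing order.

-3, 4, 6

Characteristic polynomial: p(λ) = λ^3 - 7λ^2 - 6λ + 72 = (λ - 6)(λ - 4)(λ + 3).
Roots (with multiplicity): -3, 4, 6.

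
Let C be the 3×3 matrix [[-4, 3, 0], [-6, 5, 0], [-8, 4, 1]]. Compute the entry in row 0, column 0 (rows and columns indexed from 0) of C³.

-10

Characteristic polynomial: μ^3 - 2μ^2 - μ + 2 = (μ - 2)(μ - 1)(μ + 1), so the eigenvalues are -1, 1, 2.
μ=2: eigenvector (-1, -2, 0).
μ=-1: eigenvector (1, 1, 2).
μ=1: eigenvector (0, 0, 1).
P = [[-1, 1, 0], [-2, 1, 0], [0, 2, 1]], D = diag(2, -1, 1), P⁻¹ = [[1, -1, 0], [2, -1, 0], [-4, 2, 1]].
C³ = P·diag(8, -1, 1)·P⁻¹ = [[-10, 9, 0], [-18, 17, 0], [-8, 4, 1]].
The requested entry is -10.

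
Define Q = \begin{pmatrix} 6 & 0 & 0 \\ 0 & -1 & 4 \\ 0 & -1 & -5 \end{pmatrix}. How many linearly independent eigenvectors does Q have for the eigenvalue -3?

1

Q + 3I = [[9, 0, 0], [0, 2, 4], [0, -1, -2]].
This matrix has rank 2, so its null space has dimension 3 − 2 = 1.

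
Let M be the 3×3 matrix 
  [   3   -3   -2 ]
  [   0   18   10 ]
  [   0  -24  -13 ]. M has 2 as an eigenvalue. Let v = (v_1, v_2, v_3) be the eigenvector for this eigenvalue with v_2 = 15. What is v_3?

M − 2I = [[1, -3, -2], [0, 16, 10], [0, -24, -15]].
Solving (M − 2I)v = 0 gives the eigenspace spanned by (-3, 15, -24).
With v_2 = 15, v = (-3, 15, -24), so v_3 = -24.

-24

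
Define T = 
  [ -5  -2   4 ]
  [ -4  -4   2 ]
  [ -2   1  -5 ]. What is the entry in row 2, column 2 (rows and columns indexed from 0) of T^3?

-41

Characteristic polynomial: λ^3 + 14λ^2 + 63λ + 90 = (λ + 3)(λ + 5)(λ + 6), so the eigenvalues are -6, -5, -3.
λ=-5: eigenvector (1, 2, 1).
λ=-3: eigenvector (0, 2, 1).
λ=-6: eigenvector (-2, -3, -1).
P = [[1, 0, -2], [2, 2, -3], [1, 1, -1]], D = diag(-5, -3, -6), P⁻¹ = [[1, -2, 4], [-1, 1, -1], [0, -1, 2]].
T³ = P·diag(-125, -27, -216)·P⁻¹ = [[-125, -182, 364], [-196, -202, 350], [-98, 7, -41]].
The requested entry is -41.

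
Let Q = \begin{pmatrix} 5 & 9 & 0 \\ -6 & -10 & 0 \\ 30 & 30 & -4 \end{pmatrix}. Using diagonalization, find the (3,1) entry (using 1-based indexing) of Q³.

630

Characteristic polynomial: μ^3 + 9μ^2 + 24μ + 16 = (μ + 1)(μ + 4)^2, so the eigenvalues are -4, -4, -1.
μ=-1: eigenvector (3, -2, 10).
μ=-4: eigenvector (-1, 1, -4).
μ=-4: eigenvector (0, 0, 1).
P = [[3, -1, 0], [-2, 1, 0], [10, -4, 1]], D = diag(-1, -4, -4), P⁻¹ = [[1, 1, 0], [2, 3, 0], [-2, 2, 1]].
Q³ = P·diag(-1, -64, -64)·P⁻¹ = [[125, 189, 0], [-126, -190, 0], [630, 630, -64]].
The requested entry is 630.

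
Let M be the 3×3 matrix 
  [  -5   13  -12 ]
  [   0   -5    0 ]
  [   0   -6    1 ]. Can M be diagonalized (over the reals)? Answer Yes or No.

No

Characteristic polynomial: p(s) = s^3 + 9s^2 + 15s - 25 = (s - 1)(s + 5)^2.
s = -5 has algebraic multiplicity 2; rank(M + 5I) = 2, so geometric multiplicity = 1.
Geometric multiplicity < algebraic multiplicity, so M is not diagonalizable.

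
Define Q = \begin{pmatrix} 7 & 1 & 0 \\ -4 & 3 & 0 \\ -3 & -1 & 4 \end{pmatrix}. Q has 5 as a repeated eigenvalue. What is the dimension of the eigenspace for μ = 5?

Q − 5I = [[2, 1, 0], [-4, -2, 0], [-3, -1, -1]].
This matrix has rank 2, so its null space has dimension 3 − 2 = 1.

1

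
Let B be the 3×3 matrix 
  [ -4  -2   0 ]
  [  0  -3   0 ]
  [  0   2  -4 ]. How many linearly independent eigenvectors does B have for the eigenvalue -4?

2

B + 4I = [[0, -2, 0], [0, 1, 0], [0, 2, 0]].
This matrix has rank 1, so its null space has dimension 3 − 1 = 2.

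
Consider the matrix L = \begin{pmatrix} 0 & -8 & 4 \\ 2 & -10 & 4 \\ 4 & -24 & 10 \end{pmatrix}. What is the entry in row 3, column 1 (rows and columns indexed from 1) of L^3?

Characteristic polynomial: s^3 - 4s = s(s - 2)(s + 2), so the eigenvalues are -2, 0, 2.
s=0: eigenvector (1, 1, 2).
s=2: eigenvector (2, 2, 5).
s=-2: eigenvector (0, 1, 2).
P = [[1, 2, 0], [1, 2, 1], [2, 5, 2]], D = diag(0, 2, -2), P⁻¹ = [[1, 4, -2], [0, -2, 1], [-1, 1, 0]].
L³ = P·diag(0, 8, -8)·P⁻¹ = [[0, -32, 16], [8, -40, 16], [16, -96, 40]].
The requested entry is 16.

16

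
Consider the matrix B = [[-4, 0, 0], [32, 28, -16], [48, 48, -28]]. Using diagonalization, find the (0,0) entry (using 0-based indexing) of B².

16

Characteristic polynomial: t^3 + 4t^2 - 16t - 64 = (t - 4)(t + 4)^2, so the eigenvalues are -4, -4, 4.
t=-4: eigenvector (-1, 5, 8).
t=-4: eigenvector (1, -4, -6).
t=4: eigenvector (0, -2, -3).
P = [[-1, 1, 0], [5, -4, -2], [8, -6, -3]], D = diag(-4, -4, 4), P⁻¹ = [[0, -3, 2], [1, -3, 2], [-2, -2, 1]].
B² = P·diag(16, 16, 16)·P⁻¹ = [[16, 0, 0], [0, 16, 0], [0, 0, 16]].
The requested entry is 16.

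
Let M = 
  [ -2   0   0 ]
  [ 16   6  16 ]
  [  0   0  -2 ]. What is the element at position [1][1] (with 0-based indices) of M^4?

1296

Characteristic polynomial: s^3 - 2s^2 - 20s - 24 = (s - 6)(s + 2)^2, so the eigenvalues are -2, -2, 6.
s=6: eigenvector (0, 1, 0).
s=-2: eigenvector (1, 2, -2).
s=-2: eigenvector (2, 2, -3).
P = [[0, 1, 2], [1, 2, 2], [0, -2, -3]], D = diag(6, -2, -2), P⁻¹ = [[2, 1, 2], [-3, 0, -2], [2, 0, 1]].
M⁴ = P·diag(1296, 16, 16)·P⁻¹ = [[16, 0, 0], [2560, 1296, 2560], [0, 0, 16]].
The requested entry is 1296.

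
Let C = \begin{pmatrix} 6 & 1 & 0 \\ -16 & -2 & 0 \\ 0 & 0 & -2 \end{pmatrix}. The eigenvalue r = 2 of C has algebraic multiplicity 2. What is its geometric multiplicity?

1

C − 2I = [[4, 1, 0], [-16, -4, 0], [0, 0, -4]].
This matrix has rank 2, so its null space has dimension 3 − 2 = 1.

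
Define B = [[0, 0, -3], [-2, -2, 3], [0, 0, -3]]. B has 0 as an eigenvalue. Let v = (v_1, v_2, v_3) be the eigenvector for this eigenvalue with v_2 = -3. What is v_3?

0

B = [[0, 0, -3], [-2, -2, 3], [0, 0, -3]].
Solving (B)v = 0 gives the eigenspace spanned by (3, -3, 0).
With v_2 = -3, v = (3, -3, 0), so v_3 = 0.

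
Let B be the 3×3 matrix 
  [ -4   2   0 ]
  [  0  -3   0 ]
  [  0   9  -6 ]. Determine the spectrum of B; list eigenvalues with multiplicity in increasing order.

Characteristic polynomial: p(r) = r^3 + 13r^2 + 54r + 72 = (r + 3)(r + 4)(r + 6).
Roots (with multiplicity): -6, -4, -3.

-6, -4, -3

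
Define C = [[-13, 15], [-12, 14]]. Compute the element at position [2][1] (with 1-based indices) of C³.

-36

Characteristic polynomial: μ^2 - μ - 2 = (μ - 2)(μ + 1), so the eigenvalues are -1, 2.
μ=-1: eigenvector (5, 4).
μ=2: eigenvector (1, 1).
P = [[5, 1], [4, 1]], D = diag(-1, 2), P⁻¹ = [[1, -1], [-4, 5]].
C³ = P·diag(-1, 8)·P⁻¹ = [[-37, 45], [-36, 44]].
The requested entry is -36.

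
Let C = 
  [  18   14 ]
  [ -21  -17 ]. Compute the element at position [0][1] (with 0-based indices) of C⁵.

Characteristic polynomial: μ^2 - μ - 12 = (μ - 4)(μ + 3), so the eigenvalues are -3, 4.
μ=4: eigenvector (1, -1).
μ=-3: eigenvector (-2, 3).
P = [[1, -2], [-1, 3]], D = diag(4, -3), P⁻¹ = [[3, 2], [1, 1]].
C⁵ = P·diag(1024, -243)·P⁻¹ = [[3558, 2534], [-3801, -2777]].
The requested entry is 2534.

2534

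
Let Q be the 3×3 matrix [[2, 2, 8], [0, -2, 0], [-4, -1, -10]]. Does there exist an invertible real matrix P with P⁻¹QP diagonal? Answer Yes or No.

Characteristic polynomial: p(r) = r^3 + 10r^2 + 28r + 24 = (r + 2)^2(r + 6).
r = -2 has algebraic multiplicity 2; rank(Q + 2I) = 2, so geometric multiplicity = 1.
Geometric multiplicity < algebraic multiplicity, so Q is not diagonalizable.

No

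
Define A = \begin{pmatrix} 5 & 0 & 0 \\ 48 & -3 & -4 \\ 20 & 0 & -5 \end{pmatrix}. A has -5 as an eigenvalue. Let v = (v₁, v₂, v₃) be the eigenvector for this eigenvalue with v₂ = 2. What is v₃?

1

A + 5I = [[10, 0, 0], [48, 2, -4], [20, 0, 0]].
Solving (A + 5I)v = 0 gives the eigenspace spanned by (0, 2, 1).
With v₂ = 2, v = (0, 2, 1), so v₃ = 1.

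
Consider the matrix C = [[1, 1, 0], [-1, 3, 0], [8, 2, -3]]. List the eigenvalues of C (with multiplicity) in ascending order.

-3, 2, 2

Characteristic polynomial: p(μ) = μ^3 - μ^2 - 8μ + 12 = (μ - 2)^2(μ + 3).
Roots (with multiplicity): -3, 2, 2.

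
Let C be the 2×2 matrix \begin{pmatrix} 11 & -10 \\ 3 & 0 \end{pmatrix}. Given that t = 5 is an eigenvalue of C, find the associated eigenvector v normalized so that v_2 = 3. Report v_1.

C − 5I = [[6, -10], [3, -5]].
Solving (C − 5I)v = 0 gives the eigenspace spanned by (5, 3).
With v_2 = 3, v = (5, 3), so v_1 = 5.

5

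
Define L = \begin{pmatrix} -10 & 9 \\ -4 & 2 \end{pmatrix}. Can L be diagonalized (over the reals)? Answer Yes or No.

Characteristic polynomial: p(s) = s^2 + 8s + 16 = (s + 4)^2.
s = -4 has algebraic multiplicity 2; rank(L + 4I) = 1, so geometric multiplicity = 1.
Geometric multiplicity < algebraic multiplicity, so L is not diagonalizable.

No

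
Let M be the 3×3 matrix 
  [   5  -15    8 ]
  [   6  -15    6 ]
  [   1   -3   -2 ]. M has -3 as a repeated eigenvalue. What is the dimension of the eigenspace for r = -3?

1

M + 3I = [[8, -15, 8], [6, -12, 6], [1, -3, 1]].
This matrix has rank 2, so its null space has dimension 3 − 2 = 1.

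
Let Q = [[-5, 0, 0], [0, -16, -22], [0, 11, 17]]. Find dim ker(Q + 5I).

Q + 5I = [[0, 0, 0], [0, -11, -22], [0, 11, 22]].
This matrix has rank 1, so its null space has dimension 3 − 1 = 2.

2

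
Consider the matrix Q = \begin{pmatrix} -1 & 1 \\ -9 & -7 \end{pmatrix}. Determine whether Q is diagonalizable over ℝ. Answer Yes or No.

Characteristic polynomial: p(t) = t^2 + 8t + 16 = (t + 4)^2.
t = -4 has algebraic multiplicity 2; rank(Q + 4I) = 1, so geometric multiplicity = 1.
Geometric multiplicity < algebraic multiplicity, so Q is not diagonalizable.

No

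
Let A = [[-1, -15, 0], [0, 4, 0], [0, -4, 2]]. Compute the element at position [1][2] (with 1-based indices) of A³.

Characteristic polynomial: s^3 - 5s^2 + 2s + 8 = (s - 4)(s - 2)(s + 1), so the eigenvalues are -1, 2, 4.
s=-1: eigenvector (1, 0, 0).
s=4: eigenvector (-3, 1, -2).
s=2: eigenvector (0, 0, 1).
P = [[1, -3, 0], [0, 1, 0], [0, -2, 1]], D = diag(-1, 4, 2), P⁻¹ = [[1, 3, 0], [0, 1, 0], [0, 2, 1]].
A³ = P·diag(-1, 64, 8)·P⁻¹ = [[-1, -195, 0], [0, 64, 0], [0, -112, 8]].
The requested entry is -195.

-195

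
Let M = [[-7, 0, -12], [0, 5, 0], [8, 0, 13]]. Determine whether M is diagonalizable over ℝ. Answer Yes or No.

Characteristic polynomial: p(s) = s^3 - 11s^2 + 35s - 25 = (s - 5)^2(s - 1).
s = 5 has algebraic multiplicity 2; rank(M − 5I) = 1, so geometric multiplicity = 2.
Every eigenvalue has geometric = algebraic multiplicity, so M is diagonalizable.

Yes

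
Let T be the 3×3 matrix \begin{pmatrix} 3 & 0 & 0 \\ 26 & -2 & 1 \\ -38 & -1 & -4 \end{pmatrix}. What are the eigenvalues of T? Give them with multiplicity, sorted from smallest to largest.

Characteristic polynomial: p(s) = s^3 + 3s^2 - 9s - 27 = (s - 3)(s + 3)^2.
Roots (with multiplicity): -3, -3, 3.

-3, -3, 3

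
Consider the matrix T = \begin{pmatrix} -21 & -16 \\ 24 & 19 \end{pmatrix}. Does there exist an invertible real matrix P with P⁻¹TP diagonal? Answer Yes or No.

Characteristic polynomial: p(μ) = μ^2 + 2μ - 15 = (μ - 3)(μ + 5).
All 2 eigenvalues are distinct, so T is diagonalizable.

Yes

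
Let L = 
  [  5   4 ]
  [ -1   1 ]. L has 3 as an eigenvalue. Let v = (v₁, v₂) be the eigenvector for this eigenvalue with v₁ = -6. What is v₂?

3

L − 3I = [[2, 4], [-1, -2]].
Solving (L − 3I)v = 0 gives the eigenspace spanned by (-6, 3).
With v₁ = -6, v = (-6, 3), so v₂ = 3.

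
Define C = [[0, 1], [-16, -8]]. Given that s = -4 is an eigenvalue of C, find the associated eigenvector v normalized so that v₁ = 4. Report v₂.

-16

C + 4I = [[4, 1], [-16, -4]].
Solving (C + 4I)v = 0 gives the eigenspace spanned by (4, -16).
With v₁ = 4, v = (4, -16), so v₂ = -16.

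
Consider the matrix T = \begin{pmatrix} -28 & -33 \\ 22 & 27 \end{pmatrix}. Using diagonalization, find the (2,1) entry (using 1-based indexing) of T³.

682

Characteristic polynomial: μ^2 + μ - 30 = (μ - 5)(μ + 6), so the eigenvalues are -6, 5.
μ=-6: eigenvector (3, -2).
μ=5: eigenvector (1, -1).
P = [[3, 1], [-2, -1]], D = diag(-6, 5), P⁻¹ = [[1, 1], [-2, -3]].
T³ = P·diag(-216, 125)·P⁻¹ = [[-898, -1023], [682, 807]].
The requested entry is 682.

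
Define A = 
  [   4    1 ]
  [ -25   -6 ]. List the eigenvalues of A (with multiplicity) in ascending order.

-1, -1

Characteristic polynomial: p(t) = t^2 + 2t + 1 = (t + 1)^2.
Roots (with multiplicity): -1, -1.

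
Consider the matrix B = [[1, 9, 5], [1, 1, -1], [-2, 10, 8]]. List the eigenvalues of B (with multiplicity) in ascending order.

2, 2, 6

Characteristic polynomial: p(λ) = λ^3 - 10λ^2 + 28λ - 24 = (λ - 6)(λ - 2)^2.
Roots (with multiplicity): 2, 2, 6.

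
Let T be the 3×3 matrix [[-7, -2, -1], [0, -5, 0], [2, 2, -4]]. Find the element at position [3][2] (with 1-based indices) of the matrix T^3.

182

Characteristic polynomial: r^3 + 16r^2 + 85r + 150 = (r + 5)^2(r + 6), so the eigenvalues are -6, -5, -5.
r=-5: eigenvector (-1, 1, 0).
r=-5: eigenvector (-1, 0, 2).
r=-6: eigenvector (-1, 0, 1).
P = [[-1, -1, -1], [1, 0, 0], [0, 2, 1]], D = diag(-5, -5, -6), P⁻¹ = [[0, 1, 0], [1, 1, 1], [-2, -2, -1]].
T³ = P·diag(-125, -125, -216)·P⁻¹ = [[-307, -182, -91], [0, -125, 0], [182, 182, -34]].
The requested entry is 182.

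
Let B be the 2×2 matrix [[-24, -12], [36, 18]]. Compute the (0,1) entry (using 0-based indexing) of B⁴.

2592

Characteristic polynomial: μ^2 + 6μ = μ(μ + 6), so the eigenvalues are -6, 0.
μ=0: eigenvector (1, -2).
μ=-6: eigenvector (2, -3).
P = [[1, 2], [-2, -3]], D = diag(0, -6), P⁻¹ = [[-3, -2], [2, 1]].
B⁴ = P·diag(0, 1296)·P⁻¹ = [[5184, 2592], [-7776, -3888]].
The requested entry is 2592.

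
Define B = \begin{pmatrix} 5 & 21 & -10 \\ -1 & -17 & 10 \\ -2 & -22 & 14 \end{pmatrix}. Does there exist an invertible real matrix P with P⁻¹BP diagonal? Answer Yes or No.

Characteristic polynomial: p(λ) = λ^3 - 2λ^2 - 32λ + 96 = (λ - 4)^2(λ + 6).
λ = 4 has algebraic multiplicity 2; rank(B − 4I) = 2, so geometric multiplicity = 1.
Geometric multiplicity < algebraic multiplicity, so B is not diagonalizable.

No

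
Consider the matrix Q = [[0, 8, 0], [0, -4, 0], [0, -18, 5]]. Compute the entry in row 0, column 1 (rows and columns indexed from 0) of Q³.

128

Characteristic polynomial: λ^3 - λ^2 - 20λ = λ(λ - 5)(λ + 4), so the eigenvalues are -4, 0, 5.
λ=0: eigenvector (1, 0, 0).
λ=-4: eigenvector (-2, 1, 2).
λ=5: eigenvector (0, 0, 1).
P = [[1, -2, 0], [0, 1, 0], [0, 2, 1]], D = diag(0, -4, 5), P⁻¹ = [[1, 2, 0], [0, 1, 0], [0, -2, 1]].
Q³ = P·diag(0, -64, 125)·P⁻¹ = [[0, 128, 0], [0, -64, 0], [0, -378, 125]].
The requested entry is 128.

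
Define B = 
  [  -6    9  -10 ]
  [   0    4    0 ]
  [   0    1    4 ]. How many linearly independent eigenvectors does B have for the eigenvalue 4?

1

B − 4I = [[-10, 9, -10], [0, 0, 0], [0, 1, 0]].
This matrix has rank 2, so its null space has dimension 3 − 2 = 1.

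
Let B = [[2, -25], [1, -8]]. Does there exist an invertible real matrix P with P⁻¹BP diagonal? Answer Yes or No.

No

Characteristic polynomial: p(s) = s^2 + 6s + 9 = (s + 3)^2.
s = -3 has algebraic multiplicity 2; rank(B + 3I) = 1, so geometric multiplicity = 1.
Geometric multiplicity < algebraic multiplicity, so B is not diagonalizable.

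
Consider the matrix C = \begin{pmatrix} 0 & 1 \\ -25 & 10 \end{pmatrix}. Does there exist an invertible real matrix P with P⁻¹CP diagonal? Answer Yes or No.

Characteristic polynomial: p(t) = t^2 - 10t + 25 = (t - 5)^2.
t = 5 has algebraic multiplicity 2; rank(C − 5I) = 1, so geometric multiplicity = 1.
Geometric multiplicity < algebraic multiplicity, so C is not diagonalizable.

No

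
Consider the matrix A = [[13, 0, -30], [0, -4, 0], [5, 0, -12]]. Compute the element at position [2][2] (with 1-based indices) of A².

Characteristic polynomial: t^3 + 3t^2 - 10t - 24 = (t - 3)(t + 2)(t + 4), so the eigenvalues are -4, -2, 3.
t=-2: eigenvector (-2, 0, -1).
t=-4: eigenvector (0, 1, 0).
t=3: eigenvector (3, 0, 1).
P = [[-2, 0, 3], [0, 1, 0], [-1, 0, 1]], D = diag(-2, -4, 3), P⁻¹ = [[1, 0, -3], [0, 1, 0], [1, 0, -2]].
A² = P·diag(4, 16, 9)·P⁻¹ = [[19, 0, -30], [0, 16, 0], [5, 0, -6]].
The requested entry is 16.

16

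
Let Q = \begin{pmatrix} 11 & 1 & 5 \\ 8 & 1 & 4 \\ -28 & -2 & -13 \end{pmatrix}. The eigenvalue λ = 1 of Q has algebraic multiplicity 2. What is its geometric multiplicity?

Q − 1I = [[10, 1, 5], [8, 0, 4], [-28, -2, -14]].
This matrix has rank 2, so its null space has dimension 3 − 2 = 1.

1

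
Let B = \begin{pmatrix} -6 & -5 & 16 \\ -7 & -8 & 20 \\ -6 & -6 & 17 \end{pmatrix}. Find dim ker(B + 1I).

1

B + 1I = [[-5, -5, 16], [-7, -7, 20], [-6, -6, 18]].
This matrix has rank 2, so its null space has dimension 3 − 2 = 1.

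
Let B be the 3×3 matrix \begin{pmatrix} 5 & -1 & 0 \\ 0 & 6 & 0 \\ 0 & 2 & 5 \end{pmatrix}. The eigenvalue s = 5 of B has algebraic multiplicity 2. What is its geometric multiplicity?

2

B − 5I = [[0, -1, 0], [0, 1, 0], [0, 2, 0]].
This matrix has rank 1, so its null space has dimension 3 − 1 = 2.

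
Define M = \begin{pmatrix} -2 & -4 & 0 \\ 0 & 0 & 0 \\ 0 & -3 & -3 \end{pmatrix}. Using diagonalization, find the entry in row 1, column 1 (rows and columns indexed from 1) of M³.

-8

Characteristic polynomial: μ^3 + 5μ^2 + 6μ = μ(μ + 2)(μ + 3), so the eigenvalues are -3, -2, 0.
μ=0: eigenvector (-2, 1, -1).
μ=-2: eigenvector (1, 0, 0).
μ=-3: eigenvector (0, 0, 1).
P = [[-2, 1, 0], [1, 0, 0], [-1, 0, 1]], D = diag(0, -2, -3), P⁻¹ = [[0, 1, 0], [1, 2, 0], [0, 1, 1]].
M³ = P·diag(0, -8, -27)·P⁻¹ = [[-8, -16, 0], [0, 0, 0], [0, -27, -27]].
The requested entry is -8.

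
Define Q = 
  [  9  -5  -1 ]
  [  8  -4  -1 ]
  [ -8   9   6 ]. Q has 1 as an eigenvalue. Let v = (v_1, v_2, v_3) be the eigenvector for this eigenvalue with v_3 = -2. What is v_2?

2

Q − 1I = [[8, -5, -1], [8, -5, -1], [-8, 9, 5]].
Solving (Q − 1I)v = 0 gives the eigenspace spanned by (1, 2, -2).
With v_3 = -2, v = (1, 2, -2), so v_2 = 2.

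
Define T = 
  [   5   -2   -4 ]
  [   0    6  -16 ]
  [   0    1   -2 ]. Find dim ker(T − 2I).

1

T − 2I = [[3, -2, -4], [0, 4, -16], [0, 1, -4]].
This matrix has rank 2, so its null space has dimension 3 − 2 = 1.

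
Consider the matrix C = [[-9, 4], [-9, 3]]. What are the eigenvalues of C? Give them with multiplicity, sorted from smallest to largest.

-3, -3

Characteristic polynomial: p(t) = t^2 + 6t + 9 = (t + 3)^2.
Roots (with multiplicity): -3, -3.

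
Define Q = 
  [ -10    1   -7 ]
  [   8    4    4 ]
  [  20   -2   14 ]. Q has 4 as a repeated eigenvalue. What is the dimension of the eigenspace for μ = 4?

Q − 4I = [[-14, 1, -7], [8, 0, 4], [20, -2, 10]].
This matrix has rank 2, so its null space has dimension 3 − 2 = 1.

1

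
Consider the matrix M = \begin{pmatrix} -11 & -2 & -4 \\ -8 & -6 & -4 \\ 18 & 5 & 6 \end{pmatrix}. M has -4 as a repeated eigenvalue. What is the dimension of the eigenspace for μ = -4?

1

M + 4I = [[-7, -2, -4], [-8, -2, -4], [18, 5, 10]].
This matrix has rank 2, so its null space has dimension 3 − 2 = 1.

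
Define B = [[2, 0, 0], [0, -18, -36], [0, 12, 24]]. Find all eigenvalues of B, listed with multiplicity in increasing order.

0, 2, 6

Characteristic polynomial: p(s) = s^3 - 8s^2 + 12s = s(s - 6)(s - 2).
Roots (with multiplicity): 0, 2, 6.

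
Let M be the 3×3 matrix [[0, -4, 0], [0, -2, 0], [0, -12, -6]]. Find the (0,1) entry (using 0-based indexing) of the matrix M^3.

-16

Characteristic polynomial: r^3 + 8r^2 + 12r = r(r + 2)(r + 6), so the eigenvalues are -6, -2, 0.
r=-6: eigenvector (0, 0, 1).
r=-2: eigenvector (2, 1, -3).
r=0: eigenvector (1, 0, 0).
P = [[0, 2, 1], [0, 1, 0], [1, -3, 0]], D = diag(-6, -2, 0), P⁻¹ = [[0, 3, 1], [0, 1, 0], [1, -2, 0]].
M³ = P·diag(-216, -8, 0)·P⁻¹ = [[0, -16, 0], [0, -8, 0], [0, -624, -216]].
The requested entry is -16.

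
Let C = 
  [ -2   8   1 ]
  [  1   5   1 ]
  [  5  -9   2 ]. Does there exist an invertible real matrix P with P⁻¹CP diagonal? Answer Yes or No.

Characteristic polynomial: p(t) = t^3 - 5t^2 - 8t + 48 = (t - 4)^2(t + 3).
t = 4 has algebraic multiplicity 2; rank(C − 4I) = 2, so geometric multiplicity = 1.
Geometric multiplicity < algebraic multiplicity, so C is not diagonalizable.

No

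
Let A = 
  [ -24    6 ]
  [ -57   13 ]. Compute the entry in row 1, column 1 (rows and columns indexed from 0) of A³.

1513

Characteristic polynomial: s^2 + 11s + 30 = (s + 5)(s + 6), so the eigenvalues are -6, -5.
s=-5: eigenvector (6, 19).
s=-6: eigenvector (1, 3).
P = [[6, 1], [19, 3]], D = diag(-5, -6), P⁻¹ = [[-3, 1], [19, -6]].
A³ = P·diag(-125, -216)·P⁻¹ = [[-1854, 546], [-5187, 1513]].
The requested entry is 1513.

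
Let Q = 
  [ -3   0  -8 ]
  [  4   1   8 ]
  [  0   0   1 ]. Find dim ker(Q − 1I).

Q − 1I = [[-4, 0, -8], [4, 0, 8], [0, 0, 0]].
This matrix has rank 1, so its null space has dimension 3 − 1 = 2.

2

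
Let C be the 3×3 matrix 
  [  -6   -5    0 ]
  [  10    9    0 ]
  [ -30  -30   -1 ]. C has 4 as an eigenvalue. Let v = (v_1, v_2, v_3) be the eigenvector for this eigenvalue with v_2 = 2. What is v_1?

C − 4I = [[-10, -5, 0], [10, 5, 0], [-30, -30, -5]].
Solving (C − 4I)v = 0 gives the eigenspace spanned by (-1, 2, -6).
With v_2 = 2, v = (-1, 2, -6), so v_1 = -1.

-1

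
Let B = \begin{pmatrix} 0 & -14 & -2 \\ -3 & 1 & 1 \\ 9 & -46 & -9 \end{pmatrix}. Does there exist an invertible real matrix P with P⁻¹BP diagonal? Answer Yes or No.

No

Characteristic polynomial: p(λ) = λ^3 + 8λ^2 + 13λ + 6 = (λ + 1)^2(λ + 6).
λ = -1 has algebraic multiplicity 2; rank(B + 1I) = 2, so geometric multiplicity = 1.
Geometric multiplicity < algebraic multiplicity, so B is not diagonalizable.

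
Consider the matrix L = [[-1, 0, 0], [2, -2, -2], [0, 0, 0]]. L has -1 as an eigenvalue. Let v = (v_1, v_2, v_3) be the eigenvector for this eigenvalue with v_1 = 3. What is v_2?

L + 1I = [[0, 0, 0], [2, -1, -2], [0, 0, 1]].
Solving (L + 1I)v = 0 gives the eigenspace spanned by (3, 6, 0).
With v_1 = 3, v = (3, 6, 0), so v_2 = 6.

6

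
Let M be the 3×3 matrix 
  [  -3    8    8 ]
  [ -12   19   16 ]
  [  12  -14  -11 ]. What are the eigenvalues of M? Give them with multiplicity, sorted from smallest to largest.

Characteristic polynomial: p(r) = r^3 - 5r^2 - 9r + 45 = (r - 5)(r - 3)(r + 3).
Roots (with multiplicity): -3, 3, 5.

-3, 3, 5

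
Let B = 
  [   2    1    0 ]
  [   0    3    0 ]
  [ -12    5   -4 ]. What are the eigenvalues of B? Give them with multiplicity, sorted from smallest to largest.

Characteristic polynomial: p(t) = t^3 - t^2 - 14t + 24 = (t - 3)(t - 2)(t + 4).
Roots (with multiplicity): -4, 2, 3.

-4, 2, 3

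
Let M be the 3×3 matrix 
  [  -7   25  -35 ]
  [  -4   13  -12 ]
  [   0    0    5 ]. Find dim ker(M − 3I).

1

M − 3I = [[-10, 25, -35], [-4, 10, -12], [0, 0, 2]].
This matrix has rank 2, so its null space has dimension 3 − 2 = 1.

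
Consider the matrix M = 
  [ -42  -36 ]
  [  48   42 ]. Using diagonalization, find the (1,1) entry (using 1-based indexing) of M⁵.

Characteristic polynomial: r^2 - 36 = (r - 6)(r + 6), so the eigenvalues are -6, 6.
r=-6: eigenvector (1, -1).
r=6: eigenvector (-3, 4).
P = [[1, -3], [-1, 4]], D = diag(-6, 6), P⁻¹ = [[4, 3], [1, 1]].
M⁵ = P·diag(-7776, 7776)·P⁻¹ = [[-54432, -46656], [62208, 54432]].
The requested entry is -54432.

-54432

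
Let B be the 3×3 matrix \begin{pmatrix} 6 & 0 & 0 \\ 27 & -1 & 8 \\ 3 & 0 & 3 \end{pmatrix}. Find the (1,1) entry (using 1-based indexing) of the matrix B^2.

Characteristic polynomial: μ^3 - 8μ^2 + 9μ + 18 = (μ - 6)(μ - 3)(μ + 1), so the eigenvalues are -1, 3, 6.
μ=6: eigenvector (1, 5, 1).
μ=-1: eigenvector (0, 1, 0).
μ=3: eigenvector (0, 2, 1).
P = [[1, 0, 0], [5, 1, 2], [1, 0, 1]], D = diag(6, -1, 3), P⁻¹ = [[1, 0, 0], [-3, 1, -2], [-1, 0, 1]].
B² = P·diag(36, 1, 9)·P⁻¹ = [[36, 0, 0], [159, 1, 16], [27, 0, 9]].
The requested entry is 36.

36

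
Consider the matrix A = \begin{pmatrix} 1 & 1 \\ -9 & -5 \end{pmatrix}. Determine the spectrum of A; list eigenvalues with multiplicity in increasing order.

-2, -2

Characteristic polynomial: p(μ) = μ^2 + 4μ + 4 = (μ + 2)^2.
Roots (with multiplicity): -2, -2.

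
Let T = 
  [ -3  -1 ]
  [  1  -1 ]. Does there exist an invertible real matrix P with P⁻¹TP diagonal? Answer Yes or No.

No

Characteristic polynomial: p(μ) = μ^2 + 4μ + 4 = (μ + 2)^2.
μ = -2 has algebraic multiplicity 2; rank(T + 2I) = 1, so geometric multiplicity = 1.
Geometric multiplicity < algebraic multiplicity, so T is not diagonalizable.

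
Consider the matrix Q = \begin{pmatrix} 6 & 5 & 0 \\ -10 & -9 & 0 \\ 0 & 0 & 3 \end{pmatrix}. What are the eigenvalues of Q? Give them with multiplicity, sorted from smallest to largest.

-4, 1, 3

Characteristic polynomial: p(s) = s^3 - 13s + 12 = (s - 3)(s - 1)(s + 4).
Roots (with multiplicity): -4, 1, 3.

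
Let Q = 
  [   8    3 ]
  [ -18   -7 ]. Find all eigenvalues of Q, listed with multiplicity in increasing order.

-1, 2

Characteristic polynomial: p(t) = t^2 - t - 2 = (t - 2)(t + 1).
Roots (with multiplicity): -1, 2.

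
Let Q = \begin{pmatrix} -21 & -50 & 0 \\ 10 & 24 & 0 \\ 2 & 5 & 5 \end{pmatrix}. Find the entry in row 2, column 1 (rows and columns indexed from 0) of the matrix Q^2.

45

Characteristic polynomial: s^3 - 8s^2 + 11s + 20 = (s - 5)(s - 4)(s + 1), so the eigenvalues are -1, 4, 5.
s=-1: eigenvector (5, -2, 0).
s=4: eigenvector (-2, 1, -1).
s=5: eigenvector (0, 0, 1).
P = [[5, -2, 0], [-2, 1, 0], [0, -1, 1]], D = diag(-1, 4, 5), P⁻¹ = [[1, 2, 0], [2, 5, 0], [2, 5, 1]].
Q² = P·diag(1, 16, 25)·P⁻¹ = [[-59, -150, 0], [30, 76, 0], [18, 45, 25]].
The requested entry is 45.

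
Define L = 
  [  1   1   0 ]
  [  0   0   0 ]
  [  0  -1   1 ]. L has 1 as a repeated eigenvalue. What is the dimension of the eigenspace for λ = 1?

L − 1I = [[0, 1, 0], [0, -1, 0], [0, -1, 0]].
This matrix has rank 1, so its null space has dimension 3 − 1 = 2.

2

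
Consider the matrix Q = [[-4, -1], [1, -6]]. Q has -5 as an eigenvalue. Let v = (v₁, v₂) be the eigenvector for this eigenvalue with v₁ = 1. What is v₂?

Q + 5I = [[1, -1], [1, -1]].
Solving (Q + 5I)v = 0 gives the eigenspace spanned by (1, 1).
With v₁ = 1, v = (1, 1), so v₂ = 1.

1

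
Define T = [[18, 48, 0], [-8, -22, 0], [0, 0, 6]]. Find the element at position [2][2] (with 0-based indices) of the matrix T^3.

216

Characteristic polynomial: λ^3 - 2λ^2 - 36λ + 72 = (λ - 6)(λ - 2)(λ + 6), so the eigenvalues are -6, 2, 6.
λ=2: eigenvector (3, -1, 0).
λ=-6: eigenvector (-2, 1, 0).
λ=6: eigenvector (0, 0, 1).
P = [[3, -2, 0], [-1, 1, 0], [0, 0, 1]], D = diag(2, -6, 6), P⁻¹ = [[1, 2, 0], [1, 3, 0], [0, 0, 1]].
T³ = P·diag(8, -216, 216)·P⁻¹ = [[456, 1344, 0], [-224, -664, 0], [0, 0, 216]].
The requested entry is 216.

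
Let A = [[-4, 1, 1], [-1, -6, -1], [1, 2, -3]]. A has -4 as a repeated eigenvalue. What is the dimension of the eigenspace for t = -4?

1

A + 4I = [[0, 1, 1], [-1, -2, -1], [1, 2, 1]].
This matrix has rank 2, so its null space has dimension 3 − 2 = 1.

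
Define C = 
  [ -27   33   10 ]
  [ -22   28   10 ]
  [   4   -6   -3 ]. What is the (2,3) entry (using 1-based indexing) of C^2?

30

Characteristic polynomial: s^3 + 2s^2 - 13s + 10 = (s - 2)(s - 1)(s + 5), so the eigenvalues are -5, 1, 2.
s=1: eigenvector (-2, -2, 1).
s=2: eigenvector (5, 5, -2).
s=-5: eigenvector (3, 2, 0).
P = [[-2, 5, 3], [-2, 5, 2], [1, -2, 0]], D = diag(1, 2, -5), P⁻¹ = [[-4, 6, 5], [-2, 3, 2], [1, -1, 0]].
C² = P·diag(1, 4, 25)·P⁻¹ = [[43, -27, 30], [18, -2, 30], [12, -18, -11]].
The requested entry is 30.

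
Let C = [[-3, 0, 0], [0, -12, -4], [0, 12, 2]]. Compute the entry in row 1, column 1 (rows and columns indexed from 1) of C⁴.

81

Characteristic polynomial: r^3 + 13r^2 + 54r + 72 = (r + 3)(r + 4)(r + 6), so the eigenvalues are -6, -4, -3.
r=-3: eigenvector (1, 0, 0).
r=-6: eigenvector (0, 2, -3).
r=-4: eigenvector (0, -1, 2).
P = [[1, 0, 0], [0, 2, -1], [0, -3, 2]], D = diag(-3, -6, -4), P⁻¹ = [[1, 0, 0], [0, 2, 1], [0, 3, 2]].
C⁴ = P·diag(81, 1296, 256)·P⁻¹ = [[81, 0, 0], [0, 4416, 2080], [0, -6240, -2864]].
The requested entry is 81.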